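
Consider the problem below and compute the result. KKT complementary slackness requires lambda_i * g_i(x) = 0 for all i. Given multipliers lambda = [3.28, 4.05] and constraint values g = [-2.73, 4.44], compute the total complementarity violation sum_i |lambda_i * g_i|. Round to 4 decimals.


KKT complementary slackness check:
lambda_1 * g_1 = 3.28 * -2.73 = -8.9544
lambda_2 * g_2 = 4.05 * 4.44 = 17.982
Total violation = 8.9544 + 17.982 = 26.9364


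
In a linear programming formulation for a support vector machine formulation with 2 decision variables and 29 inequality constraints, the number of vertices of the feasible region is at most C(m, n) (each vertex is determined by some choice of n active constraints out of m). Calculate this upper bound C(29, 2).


Each vertex corresponds to some choice of n active constraints out of m, so the number of vertices is at most C(m, n) = m! / (n!(m-n)!).
m = 29, n = 2
Numerator: 29 * 28
Denominator: 2! = 2
C(29, 2) = 406


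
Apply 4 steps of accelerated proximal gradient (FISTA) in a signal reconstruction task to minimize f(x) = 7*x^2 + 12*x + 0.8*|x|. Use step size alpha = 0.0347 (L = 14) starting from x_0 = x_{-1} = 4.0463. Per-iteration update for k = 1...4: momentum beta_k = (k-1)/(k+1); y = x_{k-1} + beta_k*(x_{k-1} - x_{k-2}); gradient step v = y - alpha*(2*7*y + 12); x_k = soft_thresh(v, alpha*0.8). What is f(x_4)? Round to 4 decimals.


FISTA on f(x) = 7*x^2 + 12*x + 0.8*|x|
L = 14, alpha = 0.0347
Iteration 1: beta = 0.0, y = 4.0463 + 0.0*(4.0463 - 4.0463) = 4.0463
  grad(y) = 68.6482, v = y - alpha*grad = 1.6642
  prox(v) = soft_thresh(1.6642, 0.0278) = 1.6364
Iteration 2: beta = 0.3333, y = 1.6364 + 0.3333*(1.6364 - 4.0463) = 0.8332
  grad(y) = 23.6643, v = y - alpha*grad = 0.012
  prox(v) = soft_thresh(0.012, 0.0278) = 0.0
Iteration 3: beta = 0.5, y = 0.0 + 0.5*(0.0 - 1.6364) = -0.8182
  grad(y) = 0.5449, v = y - alpha*grad = -0.8371
  prox(v) = soft_thresh(-0.8371, 0.0278) = -0.8094
Iteration 4: beta = 0.6, y = -0.8094 + 0.6*(-0.8094 - 0.0) = -1.295
  grad(y) = -6.1299, v = y - alpha*grad = -1.0823
  prox(v) = soft_thresh(-1.0823, 0.0278) = -1.0545
f(x_4) = 7*(-1.0545)^2 + 12*(-1.0545) + 0.8*|-1.0545| = -4.0265


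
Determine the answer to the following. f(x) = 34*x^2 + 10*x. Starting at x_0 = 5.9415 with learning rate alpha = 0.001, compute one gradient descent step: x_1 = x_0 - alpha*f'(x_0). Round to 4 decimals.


We compute the gradient at x_0 and apply the update.
f'(x) = 68*x + 10
f'(5.9415) = 68*5.9415 + 10 = 414.022
x_1 = 5.9415 - 0.001*414.022 = 5.5275


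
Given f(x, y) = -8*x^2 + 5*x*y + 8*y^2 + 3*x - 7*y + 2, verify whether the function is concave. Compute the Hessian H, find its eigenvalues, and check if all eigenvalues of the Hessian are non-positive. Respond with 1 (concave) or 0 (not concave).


The Hessian of f(x,y) = -8*x^2 + 5*x*y + 8*y^2 + 3*x - 7*y + 2 is:
H = [[-16, 5], [5, 16]]
Trace = -16 + 16 = 0
Determinant = -16*16 - (5)^2 = -281
Discriminant = (0)^2 - 4*-281 = 1124.0
Eigenvalues: lambda_1 = -16.7631, lambda_2 = 16.7631
The function is not concave.

0


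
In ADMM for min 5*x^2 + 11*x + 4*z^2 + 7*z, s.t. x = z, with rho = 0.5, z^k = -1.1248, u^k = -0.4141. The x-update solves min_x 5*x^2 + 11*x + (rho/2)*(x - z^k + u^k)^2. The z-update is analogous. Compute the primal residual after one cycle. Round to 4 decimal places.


ADMM iteration with rho = 0.5, z^k = -1.1248, u^k = -0.4141
Step 1: x-update.
Minimize 5*x^2 + 11*x + (0.5/2)*(x + 1.1248 - 0.4141)^2
FOC: (2*5 + 0.5)*x = -11 + 0.5*(-1.1248 + 0.4141)
x^{k+1} = -1.0815
Step 2: z-update.
Minimize 4*z^2 + 7*z + (0.5/2)*(-1.0815 - z - 0.4141)^2
FOC: (2*4 + 0.5)*z = -7 + 0.5*(-1.0815 - 0.4141)
z^{k+1} = -0.9115
Step 3: u-update.
u^{k+1} = -0.4141 - 1.0815 + 0.9115 = -0.5841
Step 4: Primal residual = |-1.0815 + 0.9115| = 0.17


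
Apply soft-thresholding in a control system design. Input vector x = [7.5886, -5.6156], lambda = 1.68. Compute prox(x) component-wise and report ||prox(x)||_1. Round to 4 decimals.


Soft-thresholding with lambda = 1.68:
prox(7.5886) = sign(7.5886)*max(|7.5886| - 1.68, 0) = 5.9086
prox(-5.6156) = sign(-5.6156)*max(|-5.6156| - 1.68, 0) = -3.9356
prox(x) = [5.9086, -3.9356]
||prox(x)||_1 = 5.9086 + 3.9356 = 9.8442


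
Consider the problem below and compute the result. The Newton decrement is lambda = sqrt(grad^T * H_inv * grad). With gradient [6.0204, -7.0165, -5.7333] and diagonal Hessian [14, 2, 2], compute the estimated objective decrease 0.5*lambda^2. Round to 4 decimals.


Step 1: H is diagonal, so H^(-1) * g = [0.43, -3.5083, -2.8667].
Step 2: g^T H^(-1) g = sum_i g_i^2 / H_ii
  = (6.0204)^2/14 + (-7.0165)^2/2 + (-5.7333)^2/2
  = 2.5889 + 24.6156 + 16.4354 = 43.6399
Step 3: Objective decrease = 0.5 * g^T H^(-1) g = 21.82


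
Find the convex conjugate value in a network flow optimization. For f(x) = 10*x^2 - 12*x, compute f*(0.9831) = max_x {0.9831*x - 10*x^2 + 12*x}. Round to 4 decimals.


f*(y) = sup_x {y*x - a*x^2 - b*x} = sup_x {(y-b)*x - a*x^2}
FOC: (y - b) - 2a*x = 0 => x* = (y - b)/(2a)
x* = (0.9831 + 12)/(2*10) = 0.6492
f*(0.9831) = (y-b)^2/(4a) = (0.9831 + 12)^2/(4*10)
= 168.5609/40 = 4.214


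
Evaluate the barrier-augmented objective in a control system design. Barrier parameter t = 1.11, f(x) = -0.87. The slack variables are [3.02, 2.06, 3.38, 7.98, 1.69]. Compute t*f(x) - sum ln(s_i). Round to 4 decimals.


Step 1: Compute log-barrier.
ln values: [1.1053, 0.7227, 1.2179, 2.0769, 0.5247]
phi = -(1.1053 + 0.7227 + 1.2179 + 2.0769 + 0.5247) = -5.6475
Step 2: Compute augmented objective.
t*f(x) = 1.11*-0.87 = -0.9657
Total = -0.9657 - 5.6475 = -6.6132


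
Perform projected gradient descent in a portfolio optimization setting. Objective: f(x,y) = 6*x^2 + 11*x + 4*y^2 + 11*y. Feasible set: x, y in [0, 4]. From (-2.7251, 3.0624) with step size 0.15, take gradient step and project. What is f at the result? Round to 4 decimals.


Step 1: Compute gradient at (-2.7251, 3.0624).
grad_x = 2*6*-2.7251 + 11 = -21.7012
grad_y = 2*4*3.0624 + 11 = 35.4992
Step 2: Gradient step.
x_raw = -2.7251 - 0.15*-21.7012 = 0.5301
y_raw = 3.0624 - 0.15*35.4992 = -2.2625
Step 3: Project onto [0, 4].
x_proj = clip(0.5301) = 0.5301
y_proj = clip(-2.2625) = 0.0
Step 4: Evaluate f.
f(0.5301, 0.0) = 7.5168


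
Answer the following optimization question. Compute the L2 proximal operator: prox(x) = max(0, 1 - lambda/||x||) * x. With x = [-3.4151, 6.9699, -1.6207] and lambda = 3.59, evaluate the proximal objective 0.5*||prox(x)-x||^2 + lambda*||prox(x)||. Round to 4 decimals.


Step 1: Compute ||x||.
||x|| = 7.929
Step 2: Compute scaling factor.
scale = max(0, 1 - 3.59/7.929) = 0.5472
Step 3: prox(x) = [-1.8689, 3.8142, -0.8869]
||prox(x)|| = 4.339
Step 4: Proximal objective.
0.5*||prox-x||^2 = 6.4441
lambda*||prox|| = 15.577
Total = 22.0211


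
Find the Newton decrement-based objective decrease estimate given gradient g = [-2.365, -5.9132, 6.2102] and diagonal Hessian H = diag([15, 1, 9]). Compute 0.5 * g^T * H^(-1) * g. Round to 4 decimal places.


Step 1: H is diagonal, so H^(-1) * g = [-0.1577, -5.9132, 0.69].
Step 2: g^T H^(-1) g = sum_i g_i^2 / H_ii
  = (-2.365)^2/15 + (-5.9132)^2/1 + (6.2102)^2/9
  = 0.3729 + 34.9659 + 4.2852 = 39.624
Step 3: Objective decrease = 0.5 * g^T H^(-1) g = 19.812


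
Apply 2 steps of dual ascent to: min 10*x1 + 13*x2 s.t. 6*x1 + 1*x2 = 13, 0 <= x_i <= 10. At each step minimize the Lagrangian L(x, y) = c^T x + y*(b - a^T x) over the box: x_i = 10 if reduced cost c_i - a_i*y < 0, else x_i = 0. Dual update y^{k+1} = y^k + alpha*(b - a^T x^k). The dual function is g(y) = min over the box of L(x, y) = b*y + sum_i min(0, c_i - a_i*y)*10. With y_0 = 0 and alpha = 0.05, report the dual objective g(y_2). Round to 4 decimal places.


Dual ascent for LP: min 10*x1 + 13*x2, 6*x1 + 1*x2 = 13, 0 <= x_i <= 10
Step 1: y^k = 0.0, reduced costs: (10.0, 13.0)
  x^k = (0.0, 0.0), subgradient = b - a^T x = 13.0
  y^{k+1} = 0.0 + 0.05*13.0 = 0.65
Step 2: y^k = 0.65, reduced costs: (6.1, 12.35)
  x^k = (0.0, 0.0), subgradient = b - a^T x = 13.0
  y^{k+1} = 0.65 + 0.05*13.0 = 1.3
Dual objective at y_2 = 1.3: reduced costs (2.2, 11.7), box minimizer x = (0.0, 0.0)
g(y_2) = b*y + (c1 - a1*y)*x1 + (c2 - a2*y)*x2 = 13*1.3 + 2.2*0.0 + 11.7*0.0 = 16.9 + 0.0 + 0.0 = 16.9


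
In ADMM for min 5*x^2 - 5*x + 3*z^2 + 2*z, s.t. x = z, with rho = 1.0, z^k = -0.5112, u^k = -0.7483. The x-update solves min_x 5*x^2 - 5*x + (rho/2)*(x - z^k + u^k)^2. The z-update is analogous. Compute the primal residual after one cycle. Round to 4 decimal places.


ADMM iteration with rho = 1.0, z^k = -0.5112, u^k = -0.7483
Step 1: x-update.
Minimize 5*x^2 - 5*x + (1.0/2)*(x + 0.5112 - 0.7483)^2
FOC: (2*5 + 1.0)*x = 5 + 1.0*(-0.5112 + 0.7483)
x^{k+1} = 0.4761
Step 2: z-update.
Minimize 3*z^2 + 2*z + (1.0/2)*(0.4761 - z - 0.7483)^2
FOC: (2*3 + 1.0)*z = -2 + 1.0*(0.4761 - 0.7483)
z^{k+1} = -0.3246
Step 3: u-update.
u^{k+1} = -0.7483 + 0.4761 + 0.3246 = 0.0524
Step 4: Primal residual = |0.4761 + 0.3246| = 0.8007


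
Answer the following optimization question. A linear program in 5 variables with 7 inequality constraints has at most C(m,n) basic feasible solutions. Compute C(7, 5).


Each vertex corresponds to some choice of n active constraints out of m, so the number of vertices is at most C(m, n) = m! / (n!(m-n)!).
m = 7, n = 5
Numerator: 7 * 6 * 5 * 4 * 3
Denominator: 5! = 120
C(7, 5) = 21


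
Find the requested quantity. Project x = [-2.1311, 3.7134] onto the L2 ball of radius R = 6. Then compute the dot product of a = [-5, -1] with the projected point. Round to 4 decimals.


Step 1: Compute ||x|| (intermediates to 6 decimals).
||x|| = sqrt((-2.1311)^2 + 3.7134^2) = 4.281463
Step 2: Project.
Since ||x|| <= R, proj = x (no scaling needed).
proj(x) = [-2.1311, 3.7134]
Step 3: Dot product.
a^T * proj(x) = -5*(-2.1311) - 1*3.7134 = 6.9421


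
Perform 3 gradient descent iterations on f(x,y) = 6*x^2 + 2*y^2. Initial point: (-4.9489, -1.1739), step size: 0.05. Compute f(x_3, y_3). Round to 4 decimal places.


Gradient descent on f(x,y) = 6*x^2 + 2*y^2.
Starting point: (-4.9489, -1.1739), alpha = 0.05
Step 1: grad_x = 2*6*-4.9489 = -59.3868, grad_y = 2*2*-1.1739 = -4.6956
  x_1 = -4.9489 - 0.05*-59.3868 = -1.9796
  y_1 = -1.1739 - 0.05*-4.6956 = -0.9391
Step 2: grad_x = 2*6*-1.9796 = -23.7547, grad_y = 2*2*-0.9391 = -3.7565
  x_2 = -1.9796 - 0.05*-23.7547 = -0.7918
  y_2 = -0.9391 - 0.05*-3.7565 = -0.7513
Step 3: grad_x = 2*6*-0.7918 = -9.5019, grad_y = 2*2*-0.7513 = -3.0052
  x_3 = -0.7918 - 0.05*-9.5019 = -0.3167
  y_3 = -0.7513 - 0.05*-3.0052 = -0.601
f(-0.3167, -0.601) = 6*(-0.3167)^2 + 2*(-0.601)^2 = 1.3244


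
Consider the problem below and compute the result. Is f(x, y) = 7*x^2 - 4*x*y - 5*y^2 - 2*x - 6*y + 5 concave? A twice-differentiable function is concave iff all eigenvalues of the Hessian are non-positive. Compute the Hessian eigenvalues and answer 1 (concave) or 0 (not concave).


The Hessian of f(x,y) = 7*x^2 - 4*x*y - 5*y^2 - 2*x - 6*y + 5 is:
H = [[14, -4], [-4, -10]]
Trace = 14 - 10 = 4
Determinant = 14*-10 - (-4)^2 = -156
Discriminant = (4)^2 - 4*-156 = 640.0
Eigenvalues: lambda_1 = -10.6491, lambda_2 = 14.6491
The function is not concave.

0


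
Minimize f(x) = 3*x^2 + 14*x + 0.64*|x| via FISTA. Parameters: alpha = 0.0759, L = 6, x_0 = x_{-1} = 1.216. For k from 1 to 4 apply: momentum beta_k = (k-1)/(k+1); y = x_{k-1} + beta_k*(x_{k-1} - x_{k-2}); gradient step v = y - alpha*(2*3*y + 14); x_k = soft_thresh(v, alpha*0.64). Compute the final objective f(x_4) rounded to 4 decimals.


FISTA on f(x) = 3*x^2 + 14*x + 0.64*|x|
L = 6, alpha = 0.0759
Iteration 1: beta = 0.0, y = 1.216 + 0.0*(1.216 - 1.216) = 1.216
  grad(y) = 21.296, v = y - alpha*grad = -0.4004
  prox(v) = soft_thresh(-0.4004, 0.0486) = -0.3518
Iteration 2: beta = 0.3333, y = -0.3518 + 0.3333*(-0.3518 - 1.216) = -0.8744
  grad(y) = 8.7537, v = y - alpha*grad = -1.5388
  prox(v) = soft_thresh(-1.5388, 0.0486) = -1.4902
Iteration 3: beta = 0.5, y = -1.4902 + 0.5*(-1.4902 + 0.3518) = -2.0594
  grad(y) = 1.6434, v = y - alpha*grad = -2.1842
  prox(v) = soft_thresh(-2.1842, 0.0486) = -2.1356
Iteration 4: beta = 0.6, y = -2.1356 + 0.6*(-2.1356 + 1.4902) = -2.5228
  grad(y) = -1.1369, v = y - alpha*grad = -2.4365
  prox(v) = soft_thresh(-2.4365, 0.0486) = -2.3879
f(x_4) = 3*(-2.3879)^2 + 14*(-2.3879) + 0.64*|-2.3879| = -14.7961


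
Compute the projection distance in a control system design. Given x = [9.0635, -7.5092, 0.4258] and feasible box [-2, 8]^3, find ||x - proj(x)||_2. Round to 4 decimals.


Project each component onto [-2, 8].
clip(9.0635) = 8.0, clip(-7.5092) = -2.0, clip(0.4258) = 0.4258
Projection = [8.0, -2.0, 0.4258]
Squared diffs: [1.131, 30.3513, 0.0]
Distance = sqrt(31.4823) = 5.6109


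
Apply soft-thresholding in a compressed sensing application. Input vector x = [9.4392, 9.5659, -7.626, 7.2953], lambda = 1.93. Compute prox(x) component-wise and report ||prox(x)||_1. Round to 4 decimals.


Soft-thresholding with lambda = 1.93:
prox(9.4392) = sign(9.4392)*max(|9.4392| - 1.93, 0) = 7.5092
prox(9.5659) = sign(9.5659)*max(|9.5659| - 1.93, 0) = 7.6359
prox(-7.626) = sign(-7.626)*max(|-7.626| - 1.93, 0) = -5.696
prox(7.2953) = sign(7.2953)*max(|7.2953| - 1.93, 0) = 5.3653
prox(x) = [7.5092, 7.6359, -5.696, 5.3653]
||prox(x)||_1 = 7.5092 + 7.6359 + 5.696 + 5.3653 = 26.2064


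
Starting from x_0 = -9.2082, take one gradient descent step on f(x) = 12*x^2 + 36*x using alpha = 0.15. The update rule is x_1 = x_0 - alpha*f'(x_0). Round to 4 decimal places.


We compute the gradient at x_0 and apply the update.
f'(x) = 24*x + 36
f'(-9.2082) = 24*-9.2082 + 36 = -184.9968
x_1 = -9.2082 - 0.15*-184.9968 = 18.5413


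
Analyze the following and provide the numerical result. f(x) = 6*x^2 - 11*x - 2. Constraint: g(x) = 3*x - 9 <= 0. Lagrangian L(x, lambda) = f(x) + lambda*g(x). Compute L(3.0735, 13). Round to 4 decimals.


Step 1: Evaluate f(x).
f(3.0735) = 6*3.0735^2 - 11*3.0735 - 2 = 20.8699
Step 2: Evaluate g(x).
g(3.0735) = 3*3.0735 - 9 = 0.2205
Step 3: Compute Lagrangian.
L = 20.8699 + 13*0.2205 = 23.7364


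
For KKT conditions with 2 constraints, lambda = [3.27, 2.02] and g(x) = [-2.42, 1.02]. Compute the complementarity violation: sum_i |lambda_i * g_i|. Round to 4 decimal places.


KKT complementary slackness check:
lambda_1 * g_1 = 3.27 * -2.42 = -7.9134
lambda_2 * g_2 = 2.02 * 1.02 = 2.0604
Total violation = 7.9134 + 2.0604 = 9.9738


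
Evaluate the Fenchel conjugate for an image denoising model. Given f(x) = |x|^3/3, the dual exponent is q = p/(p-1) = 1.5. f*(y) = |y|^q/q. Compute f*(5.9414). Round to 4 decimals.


The conjugate exponent q satisfies 1/p + 1/q = 1.
p = 3, so q = 3/(3 - 1) = 1.5
|y|^q = 5.9414^1.5 = 14.4822
f*(5.9414) = 14.4822 / 1.5 = 9.6548


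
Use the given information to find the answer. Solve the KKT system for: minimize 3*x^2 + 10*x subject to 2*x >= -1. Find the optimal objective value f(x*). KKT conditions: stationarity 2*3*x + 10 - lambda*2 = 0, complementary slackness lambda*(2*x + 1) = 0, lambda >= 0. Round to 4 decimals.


Step 1: Try lambda = 0 (constraint inactive).
x_unc = -10/(2*3) = -1.6667
Check: 2*-1.6667 = -3.3334 < -1 -- violated!
Step 2: Constraint must be active: 2*x = -1
x* = -1/2 = -0.5
lambda = (2*3*(-0.5) + 10)/2 = 3.5
Step 3: Compute optimal value.
f(x*) = 3*(-0.5)^2 + 10*(-0.5) = -4.25


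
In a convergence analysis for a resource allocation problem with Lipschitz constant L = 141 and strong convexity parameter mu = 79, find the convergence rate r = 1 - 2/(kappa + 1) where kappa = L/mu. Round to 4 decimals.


Step 1: Compute the condition number.
kappa = L/mu = 141/79 = 1.7848
Step 2: Compute the convergence rate.
r = 1 - 2/(kappa + 1) = 1 - 2*mu/(L + mu) = (L - mu)/(L + mu) = 62/220 = 0.2818


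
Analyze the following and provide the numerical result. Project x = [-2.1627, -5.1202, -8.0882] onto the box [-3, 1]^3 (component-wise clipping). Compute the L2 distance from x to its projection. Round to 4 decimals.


Project each component onto [-3, 1].
clip(-2.1627) = -2.1627, clip(-5.1202) = -3.0, clip(-8.0882) = -3.0
Projection = [-2.1627, -3.0, -3.0]
Squared diffs: [0.0, 4.4952, 25.8898]
Distance = sqrt(30.385) = 5.5123


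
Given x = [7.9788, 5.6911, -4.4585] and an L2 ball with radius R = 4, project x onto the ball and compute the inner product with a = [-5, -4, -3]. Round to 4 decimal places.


Step 1: Compute ||x|| (intermediates to 6 decimals).
||x|| = sqrt(7.9788^2 + 5.6911^2 + (-4.4585)^2) = 10.766991
Step 2: Project.
Since ||x|| > R, scale = R/||x|| = 4/10.766991 = 0.371506, proj(x) = scale * x
proj(x) = [2.964172, 2.114278, -1.65636]
Step 3: Dot product.
a^T * proj(x) = -5*2.964172 - 4*2.114278 - 3*(-1.65636) = -18.3089


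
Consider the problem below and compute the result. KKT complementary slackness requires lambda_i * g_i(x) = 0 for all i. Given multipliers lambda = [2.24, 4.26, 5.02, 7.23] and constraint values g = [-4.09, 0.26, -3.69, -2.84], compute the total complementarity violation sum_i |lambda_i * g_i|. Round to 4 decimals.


KKT complementary slackness check:
lambda_1 * g_1 = 2.24 * -4.09 = -9.1616
lambda_2 * g_2 = 4.26 * 0.26 = 1.1076
lambda_3 * g_3 = 5.02 * -3.69 = -18.5238
lambda_4 * g_4 = 7.23 * -2.84 = -20.5332
Total violation = 9.1616 + 1.1076 + 18.5238 + 20.5332 = 49.3262


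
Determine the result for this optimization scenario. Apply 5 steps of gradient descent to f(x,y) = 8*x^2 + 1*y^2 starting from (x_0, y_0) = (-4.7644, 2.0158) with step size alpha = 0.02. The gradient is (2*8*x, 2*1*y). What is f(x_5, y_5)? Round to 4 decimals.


Gradient descent on f(x,y) = 8*x^2 + 1*y^2.
Starting point: (-4.7644, 2.0158), alpha = 0.02
Step 1: grad_x = 2*8*-4.7644 = -76.2304, grad_y = 2*1*2.0158 = 4.0316
  x_1 = -4.7644 - 0.02*-76.2304 = -3.2398
  y_1 = 2.0158 - 0.02*4.0316 = 1.9352
Step 2: grad_x = 2*8*-3.2398 = -51.8367, grad_y = 2*1*1.9352 = 3.8703
  x_2 = -3.2398 - 0.02*-51.8367 = -2.2031
  y_2 = 1.9352 - 0.02*3.8703 = 1.8578
Step 3: grad_x = 2*8*-2.2031 = -35.2489, grad_y = 2*1*1.8578 = 3.7155
  x_3 = -2.2031 - 0.02*-35.2489 = -1.4981
  y_3 = 1.8578 - 0.02*3.7155 = 1.7835
Step 4: grad_x = 2*8*-1.4981 = -23.9693, grad_y = 2*1*1.7835 = 3.5669
  x_4 = -1.4981 - 0.02*-23.9693 = -1.0187
  y_4 = 1.7835 - 0.02*3.5669 = 1.7121
Step 5: grad_x = 2*8*-1.0187 = -16.2991, grad_y = 2*1*1.7121 = 3.4242
  x_5 = -1.0187 - 0.02*-16.2991 = -0.6927
  y_5 = 1.7121 - 0.02*3.4242 = 1.6436
f(-0.6927, 1.6436) = 8*(-0.6927)^2 + 1*1.6436^2 = 6.5403


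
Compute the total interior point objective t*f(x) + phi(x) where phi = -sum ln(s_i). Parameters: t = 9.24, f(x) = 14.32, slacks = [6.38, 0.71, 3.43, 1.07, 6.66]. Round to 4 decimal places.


Step 1: Compute log-barrier.
ln values: [1.8532, -0.3425, 1.2326, 0.0677, 1.8961]
phi = -(1.8532 - 0.3425 + 1.2326 + 0.0677 + 1.8961) = -4.707
Step 2: Compute augmented objective.
t*f(x) = 9.24*14.32 = 132.3168
Total = 132.3168 - 4.707 = 127.6098


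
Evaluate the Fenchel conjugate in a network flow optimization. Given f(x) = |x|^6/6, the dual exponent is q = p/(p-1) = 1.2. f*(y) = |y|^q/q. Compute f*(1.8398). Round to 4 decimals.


The conjugate exponent q satisfies 1/p + 1/q = 1.
p = 6, so q = 6/(6 - 1) = 1.2
|y|^q = 1.8398^1.2 = 2.0784
f*(1.8398) = 2.0784 / 1.2 = 1.732


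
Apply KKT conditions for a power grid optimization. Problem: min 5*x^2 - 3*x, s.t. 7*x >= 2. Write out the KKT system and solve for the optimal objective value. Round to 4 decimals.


Step 1: Try lambda = 0 (constraint inactive).
Stationarity: 2*5*x - 3 = 0
x* = 3/(2*5) = 0.3
Check constraint: 7*0.3 = 2.1 >= 2 -- satisfied.
Step 2: Compute optimal value.
f(x*) = 5*0.3^2 - 3*0.3 = -0.45


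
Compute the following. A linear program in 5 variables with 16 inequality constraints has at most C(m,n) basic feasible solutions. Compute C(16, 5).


Each vertex corresponds to some choice of n active constraints out of m, so the number of vertices is at most C(m, n) = m! / (n!(m-n)!).
m = 16, n = 5
Numerator: 16 * 15 * 14 * 13 * 12
Denominator: 5! = 120
C(16, 5) = 4368


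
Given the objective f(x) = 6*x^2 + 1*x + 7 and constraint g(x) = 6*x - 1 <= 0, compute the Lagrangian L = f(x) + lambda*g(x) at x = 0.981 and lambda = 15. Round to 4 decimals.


Step 1: Evaluate f(x).
f(0.981) = 6*0.981^2 + 1*0.981 + 7 = 13.7552
Step 2: Evaluate g(x).
g(0.981) = 6*0.981 - 1 = 4.886
Step 3: Compute Lagrangian.
L = 13.7552 + 15*4.886 = 87.0452


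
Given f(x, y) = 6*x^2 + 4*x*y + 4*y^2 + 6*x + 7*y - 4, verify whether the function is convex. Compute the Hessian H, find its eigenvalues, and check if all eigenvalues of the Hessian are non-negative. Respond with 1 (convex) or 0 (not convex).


The Hessian of f(x,y) = 6*x^2 + 4*x*y + 4*y^2 + 6*x + 7*y - 4 is:
H = [[12, 4], [4, 8]]
Trace = 12 + 8 = 20
Determinant = 12*8 - (4)^2 = 80
Discriminant = (20)^2 - 4*80 = 80.0
Eigenvalues: lambda_1 = 5.5279, lambda_2 = 14.4721
The function is convex.

1


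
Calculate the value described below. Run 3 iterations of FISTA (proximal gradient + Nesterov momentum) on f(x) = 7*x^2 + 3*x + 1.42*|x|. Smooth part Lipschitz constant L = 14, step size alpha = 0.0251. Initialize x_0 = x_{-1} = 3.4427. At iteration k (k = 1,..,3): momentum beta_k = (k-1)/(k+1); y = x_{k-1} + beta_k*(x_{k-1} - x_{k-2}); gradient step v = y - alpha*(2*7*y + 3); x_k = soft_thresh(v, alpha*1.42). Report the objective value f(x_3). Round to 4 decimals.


FISTA on f(x) = 7*x^2 + 3*x + 1.42*|x|
L = 14, alpha = 0.0251
Iteration 1: beta = 0.0, y = 3.4427 + 0.0*(3.4427 - 3.4427) = 3.4427
  grad(y) = 51.1978, v = y - alpha*grad = 2.1576
  prox(v) = soft_thresh(2.1576, 0.0356) = 2.122
Iteration 2: beta = 0.3333, y = 2.122 + 0.3333*(2.122 - 3.4427) = 1.6818
  grad(y) = 26.5446, v = y - alpha*grad = 1.0155
  prox(v) = soft_thresh(1.0155, 0.0356) = 0.9798
Iteration 3: beta = 0.5, y = 0.9798 + 0.5*(0.9798 - 2.122) = 0.4088
  grad(y) = 8.7228, v = y - alpha*grad = 0.1898
  prox(v) = soft_thresh(0.1898, 0.0356) = 0.1542
f(x_3) = 7*0.1542^2 + 3*0.1542 + 1.42*|0.1542| = 0.8479


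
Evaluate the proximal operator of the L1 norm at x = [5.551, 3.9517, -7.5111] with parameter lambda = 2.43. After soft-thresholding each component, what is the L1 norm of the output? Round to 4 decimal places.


Soft-thresholding with lambda = 2.43:
prox(5.551) = sign(5.551)*max(|5.551| - 2.43, 0) = 3.121
prox(3.9517) = sign(3.9517)*max(|3.9517| - 2.43, 0) = 1.5217
prox(-7.5111) = sign(-7.5111)*max(|-7.5111| - 2.43, 0) = -5.0811
prox(x) = [3.121, 1.5217, -5.0811]
||prox(x)||_1 = 3.121 + 1.5217 + 5.0811 = 9.7238


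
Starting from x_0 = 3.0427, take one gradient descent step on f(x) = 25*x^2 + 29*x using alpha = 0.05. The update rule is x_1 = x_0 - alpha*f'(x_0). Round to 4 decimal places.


We compute the gradient at x_0 and apply the update.
f'(x) = 50*x + 29
f'(3.0427) = 50*3.0427 + 29 = 181.135
x_1 = 3.0427 - 0.05*181.135 = -6.0141


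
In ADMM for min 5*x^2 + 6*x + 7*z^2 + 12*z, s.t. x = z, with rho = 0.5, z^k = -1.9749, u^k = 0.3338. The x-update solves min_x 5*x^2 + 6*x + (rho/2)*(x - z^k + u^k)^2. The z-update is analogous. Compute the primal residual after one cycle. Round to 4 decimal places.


ADMM iteration with rho = 0.5, z^k = -1.9749, u^k = 0.3338
Step 1: x-update.
Minimize 5*x^2 + 6*x + (0.5/2)*(x + 1.9749 + 0.3338)^2
FOC: (2*5 + 0.5)*x = -6 + 0.5*(-1.9749 - 0.3338)
x^{k+1} = -0.6814
Step 2: z-update.
Minimize 7*z^2 + 12*z + (0.5/2)*(-0.6814 - z + 0.3338)^2
FOC: (2*7 + 0.5)*z = -12 + 0.5*(-0.6814 + 0.3338)
z^{k+1} = -0.8396
Step 3: u-update.
u^{k+1} = 0.3338 - 0.6814 + 0.8396 = 0.492
Step 4: Primal residual = |-0.6814 + 0.8396| = 0.1582


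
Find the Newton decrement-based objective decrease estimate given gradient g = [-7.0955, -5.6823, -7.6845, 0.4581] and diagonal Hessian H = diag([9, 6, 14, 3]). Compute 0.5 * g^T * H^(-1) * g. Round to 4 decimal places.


Step 1: H is diagonal, so H^(-1) * g = [-0.7884, -0.9471, -0.5489, 0.1527].
Step 2: g^T H^(-1) g = sum_i g_i^2 / H_ii
  = (-7.0955)^2/9 + (-5.6823)^2/6 + (-7.6845)^2/14 + (0.4581)^2/3
  = 5.594 + 5.3814 + 4.218 + 0.07 = 15.2634
Step 3: Objective decrease = 0.5 * g^T H^(-1) g = 7.6317


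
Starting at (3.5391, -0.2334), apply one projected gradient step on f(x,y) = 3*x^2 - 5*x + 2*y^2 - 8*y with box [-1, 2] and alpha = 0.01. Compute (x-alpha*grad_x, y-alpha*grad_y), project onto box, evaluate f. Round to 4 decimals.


Step 1: Compute gradient at (3.5391, -0.2334).
grad_x = 2*3*3.5391 - 5 = 16.2346
grad_y = 2*2*-0.2334 - 8 = -8.9336
Step 2: Gradient step.
x_raw = 3.5391 - 0.01*16.2346 = 3.3768
y_raw = -0.2334 - 0.01*-8.9336 = -0.1441
Step 3: Project onto [-1, 2].
x_proj = clip(3.3768) = 2.0
y_proj = clip(-0.1441) = -0.1441
Step 4: Evaluate f.
f(2.0, -0.1441) = 3.194


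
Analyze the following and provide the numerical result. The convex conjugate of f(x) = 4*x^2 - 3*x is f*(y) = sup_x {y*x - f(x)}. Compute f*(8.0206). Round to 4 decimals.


f*(y) = sup_x {y*x - a*x^2 - b*x} = sup_x {(y-b)*x - a*x^2}
FOC: (y - b) - 2a*x = 0 => x* = (y - b)/(2a)
x* = (8.0206 + 3)/(2*4) = 1.3776
f*(8.0206) = (y-b)^2/(4a) = (8.0206 + 3)^2/(4*4)
= 121.4536/16 = 7.5909


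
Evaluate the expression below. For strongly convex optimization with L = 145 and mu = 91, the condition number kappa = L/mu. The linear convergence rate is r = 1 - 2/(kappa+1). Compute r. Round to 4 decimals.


Step 1: Compute the condition number.
kappa = L/mu = 145/91 = 1.5934
Step 2: Compute the convergence rate.
r = 1 - 2/(kappa + 1) = 1 - 2*mu/(L + mu) = (L - mu)/(L + mu) = 54/236 = 0.2288


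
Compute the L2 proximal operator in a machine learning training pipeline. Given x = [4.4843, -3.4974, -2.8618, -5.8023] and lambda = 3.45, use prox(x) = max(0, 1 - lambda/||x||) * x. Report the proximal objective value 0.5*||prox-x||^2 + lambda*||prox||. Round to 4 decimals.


Step 1: Compute ||x||.
||x|| = 8.6138
Step 2: Compute scaling factor.
scale = max(0, 1 - 3.45/8.6138) = 0.5995
Step 3: prox(x) = [2.6882, -2.0966, -1.7156, -3.4784]
||prox(x)|| = 5.1638
Step 4: Proximal objective.
0.5*||prox-x||^2 = 5.9513
lambda*||prox|| = 17.8151
Total = 23.7663


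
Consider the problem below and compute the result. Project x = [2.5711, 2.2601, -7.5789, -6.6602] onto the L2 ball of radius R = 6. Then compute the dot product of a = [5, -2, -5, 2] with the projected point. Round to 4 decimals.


Step 1: Compute ||x|| (intermediates to 6 decimals).
||x|| = sqrt(2.5711^2 + 2.2601^2 + (-7.5789)^2 + (-6.6602)^2) = 10.654417
Step 2: Project.
Since ||x|| > R, scale = R/||x|| = 6/10.654417 = 0.563147, proj(x) = scale * x
proj(x) = [1.447907, 1.272769, -4.268035, -3.750672]
Step 3: Dot product.
a^T * proj(x) = 5*1.447907 - 2*1.272769 - 5*(-4.268035) + 2*(-3.750672) = 18.5328


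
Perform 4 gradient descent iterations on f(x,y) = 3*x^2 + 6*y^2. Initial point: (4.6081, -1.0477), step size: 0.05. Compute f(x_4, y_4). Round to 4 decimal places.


Gradient descent on f(x,y) = 3*x^2 + 6*y^2.
Starting point: (4.6081, -1.0477), alpha = 0.05
Step 1: grad_x = 2*3*4.6081 = 27.6486, grad_y = 2*6*-1.0477 = -12.5724
  x_1 = 4.6081 - 0.05*27.6486 = 3.2257
  y_1 = -1.0477 - 0.05*-12.5724 = -0.4191
Step 2: grad_x = 2*3*3.2257 = 19.354, grad_y = 2*6*-0.4191 = -5.029
  x_2 = 3.2257 - 0.05*19.354 = 2.258
  y_2 = -0.4191 - 0.05*-5.029 = -0.1676
Step 3: grad_x = 2*3*2.258 = 13.5478, grad_y = 2*6*-0.1676 = -2.0116
  x_3 = 2.258 - 0.05*13.5478 = 1.5806
  y_3 = -0.1676 - 0.05*-2.0116 = -0.0671
Step 4: grad_x = 2*3*1.5806 = 9.4835, grad_y = 2*6*-0.0671 = -0.8046
  x_4 = 1.5806 - 0.05*9.4835 = 1.1064
  y_4 = -0.0671 - 0.05*-0.8046 = -0.0268
f(1.1064, -0.0268) = 3*1.1064^2 + 6*(-0.0268)^2 = 3.6767


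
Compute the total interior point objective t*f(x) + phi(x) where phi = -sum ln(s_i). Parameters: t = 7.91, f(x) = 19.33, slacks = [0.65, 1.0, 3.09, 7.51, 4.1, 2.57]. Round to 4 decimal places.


Step 1: Compute log-barrier.
ln values: [-0.4308, 0.0, 1.1282, 2.0162, 1.411, 0.9439]
phi = -(-0.4308 + 0.0 + 1.1282 + 2.0162 + 1.411 + 0.9439) = -5.0685
Step 2: Compute augmented objective.
t*f(x) = 7.91*19.33 = 152.9003
Total = 152.9003 - 5.0685 = 147.8318


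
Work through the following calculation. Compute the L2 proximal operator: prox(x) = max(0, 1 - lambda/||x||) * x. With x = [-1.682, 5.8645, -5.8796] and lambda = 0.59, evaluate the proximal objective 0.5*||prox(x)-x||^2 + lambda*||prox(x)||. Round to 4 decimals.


Step 1: Compute ||x||.
||x|| = 8.473
Step 2: Compute scaling factor.
scale = max(0, 1 - 0.59/8.473) = 0.9304
Step 3: prox(x) = [-1.5649, 5.4561, -5.4702]
||prox(x)|| = 7.883
Step 4: Proximal objective.
0.5*||prox-x||^2 = 0.1741
lambda*||prox|| = 4.651
Total = 4.825


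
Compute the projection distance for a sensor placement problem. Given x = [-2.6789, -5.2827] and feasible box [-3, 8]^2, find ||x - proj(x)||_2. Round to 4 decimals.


Project each component onto [-3, 8].
clip(-2.6789) = -2.6789, clip(-5.2827) = -3.0
Projection = [-2.6789, -3.0]
Squared diffs: [0.0, 5.2107]
Distance = sqrt(5.2107) = 2.2827


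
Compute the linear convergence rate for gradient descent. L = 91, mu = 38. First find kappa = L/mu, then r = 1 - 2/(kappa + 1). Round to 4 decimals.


Step 1: Compute the condition number.
kappa = L/mu = 91/38 = 2.3947
Step 2: Compute the convergence rate.
r = 1 - 2/(kappa + 1) = 1 - 2*mu/(L + mu) = (L - mu)/(L + mu) = 53/129 = 0.4109


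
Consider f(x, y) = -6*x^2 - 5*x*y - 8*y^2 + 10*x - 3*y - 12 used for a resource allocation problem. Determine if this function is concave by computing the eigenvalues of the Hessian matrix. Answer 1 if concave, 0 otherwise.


The Hessian of f(x,y) = -6*x^2 - 5*x*y - 8*y^2 + 10*x - 3*y - 12 is:
H = [[-12, -5], [-5, -16]]
Trace = -12 - 16 = -28
Determinant = -12*-16 - (-5)^2 = 167
Discriminant = (-28)^2 - 4*167 = 116.0
Eigenvalues: lambda_1 = -19.3852, lambda_2 = -8.6148
The function is concave.

1


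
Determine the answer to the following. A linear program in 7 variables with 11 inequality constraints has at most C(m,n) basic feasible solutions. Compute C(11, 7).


Each vertex corresponds to some choice of n active constraints out of m, so the number of vertices is at most C(m, n) = m! / (n!(m-n)!).
m = 11, n = 7
Numerator: 11 * 10 * 9 * 8 * 7 * 6 * 5
Denominator: 7! = 5040
C(11, 7) = 330


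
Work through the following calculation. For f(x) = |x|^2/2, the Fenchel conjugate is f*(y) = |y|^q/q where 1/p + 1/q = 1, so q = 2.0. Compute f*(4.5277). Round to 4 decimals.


The conjugate exponent q satisfies 1/p + 1/q = 1.
p = 2, so q = 2/(2 - 1) = 2.0
|y|^q = 4.5277^2.0 = 20.5001
f*(4.5277) = 20.5001 / 2.0 = 10.25


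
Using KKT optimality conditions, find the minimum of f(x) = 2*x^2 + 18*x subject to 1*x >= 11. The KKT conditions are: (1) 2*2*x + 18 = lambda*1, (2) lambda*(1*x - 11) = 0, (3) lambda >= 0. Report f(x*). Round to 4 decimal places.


Step 1: Try lambda = 0 (constraint inactive).
x_unc = -18/(2*2) = -4.5
Check: 1*-4.5 = -4.5 < 11 -- violated!
Step 2: Constraint must be active: 1*x = 11
x* = 11/1 = 11.0
lambda = (2*2*11.0 + 18)/1 = 62.0
Step 3: Compute optimal value.
f(x*) = 2*11.0^2 + 18*11.0 = 440.0


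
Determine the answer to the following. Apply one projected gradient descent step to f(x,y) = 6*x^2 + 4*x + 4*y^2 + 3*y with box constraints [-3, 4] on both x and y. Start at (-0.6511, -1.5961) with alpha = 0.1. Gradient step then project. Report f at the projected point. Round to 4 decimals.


Step 1: Compute gradient at (-0.6511, -1.5961).
grad_x = 2*6*-0.6511 + 4 = -3.8132
grad_y = 2*4*-1.5961 + 3 = -9.7688
Step 2: Gradient step.
x_raw = -0.6511 - 0.1*-3.8132 = -0.2698
y_raw = -1.5961 - 0.1*-9.7688 = -0.6192
Step 3: Project onto [-3, 4].
x_proj = clip(-0.2698) = -0.2698
y_proj = clip(-0.6192) = -0.6192
Step 4: Evaluate f.
f(-0.2698, -0.6192) = -0.9664


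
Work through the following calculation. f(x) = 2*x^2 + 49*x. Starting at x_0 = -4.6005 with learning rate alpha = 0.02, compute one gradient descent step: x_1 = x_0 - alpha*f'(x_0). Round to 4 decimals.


We compute the gradient at x_0 and apply the update.
f'(x) = 4*x + 49
f'(-4.6005) = 4*-4.6005 + 49 = 30.598
x_1 = -4.6005 - 0.02*30.598 = -5.2125


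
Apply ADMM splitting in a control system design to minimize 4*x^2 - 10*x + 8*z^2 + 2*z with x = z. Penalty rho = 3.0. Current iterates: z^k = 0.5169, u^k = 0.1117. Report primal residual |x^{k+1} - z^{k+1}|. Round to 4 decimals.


ADMM iteration with rho = 3.0, z^k = 0.5169, u^k = 0.1117
Step 1: x-update.
Minimize 4*x^2 - 10*x + (3.0/2)*(x - 0.5169 + 0.1117)^2
FOC: (2*4 + 3.0)*x = 10 + 3.0*(0.5169 - 0.1117)
x^{k+1} = 1.0196
Step 2: z-update.
Minimize 8*z^2 + 2*z + (3.0/2)*(1.0196 - z + 0.1117)^2
FOC: (2*8 + 3.0)*z = -2 + 3.0*(1.0196 + 0.1117)
z^{k+1} = 0.0734
Step 3: u-update.
u^{k+1} = 0.1117 + 1.0196 - 0.0734 = 1.0579
Step 4: Primal residual = |1.0196 - 0.0734| = 0.9462


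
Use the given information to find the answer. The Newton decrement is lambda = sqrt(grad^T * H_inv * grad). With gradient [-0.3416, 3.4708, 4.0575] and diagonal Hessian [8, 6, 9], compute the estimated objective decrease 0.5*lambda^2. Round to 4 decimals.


Step 1: H is diagonal, so H^(-1) * g = [-0.0427, 0.5785, 0.4508].
Step 2: g^T H^(-1) g = sum_i g_i^2 / H_ii
  = (-0.3416)^2/8 + (3.4708)^2/6 + (4.0575)^2/9
  = 0.0146 + 2.0077 + 1.8293 = 3.8516
Step 3: Objective decrease = 0.5 * g^T H^(-1) g = 1.9258


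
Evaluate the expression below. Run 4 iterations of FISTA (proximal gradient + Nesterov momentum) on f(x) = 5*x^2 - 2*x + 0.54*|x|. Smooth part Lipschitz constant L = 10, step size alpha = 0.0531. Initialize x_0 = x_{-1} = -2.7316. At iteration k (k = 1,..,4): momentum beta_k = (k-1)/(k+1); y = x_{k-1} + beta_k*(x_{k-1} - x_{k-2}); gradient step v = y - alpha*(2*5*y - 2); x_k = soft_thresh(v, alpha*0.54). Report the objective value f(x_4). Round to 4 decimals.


FISTA on f(x) = 5*x^2 - 2*x + 0.54*|x|
L = 10, alpha = 0.0531
Iteration 1: beta = 0.0, y = -2.7316 + 0.0*(-2.7316 + 2.7316) = -2.7316
  grad(y) = -29.316, v = y - alpha*grad = -1.1749
  prox(v) = soft_thresh(-1.1749, 0.0287) = -1.1462
Iteration 2: beta = 0.3333, y = -1.1462 + 0.3333*(-1.1462 + 2.7316) = -0.6178
  grad(y) = -8.178, v = y - alpha*grad = -0.1835
  prox(v) = soft_thresh(-0.1835, 0.0287) = -0.1549
Iteration 3: beta = 0.5, y = -0.1549 + 0.5*(-0.1549 + 1.1462) = 0.3408
  grad(y) = 1.4082, v = y - alpha*grad = 0.266
  prox(v) = soft_thresh(0.266, 0.0287) = 0.2374
Iteration 4: beta = 0.6, y = 0.2374 + 0.6*(0.2374 + 0.1549) = 0.4727
  grad(y) = 2.7271, v = y - alpha*grad = 0.3279
  prox(v) = soft_thresh(0.3279, 0.0287) = 0.2992
f(x_4) = 5*0.2992^2 - 2*0.2992 + 0.54*|0.2992| = 0.0108


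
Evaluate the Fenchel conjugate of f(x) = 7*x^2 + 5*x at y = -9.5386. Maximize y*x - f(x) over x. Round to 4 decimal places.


f*(y) = sup_x {y*x - a*x^2 - b*x} = sup_x {(y-b)*x - a*x^2}
FOC: (y - b) - 2a*x = 0 => x* = (y - b)/(2a)
x* = (-9.5386 - 5)/(2*7) = -1.0385
f*(-9.5386) = (y-b)^2/(4a) = (-9.5386 - 5)^2/(4*7)
= 211.3709/28 = 7.549


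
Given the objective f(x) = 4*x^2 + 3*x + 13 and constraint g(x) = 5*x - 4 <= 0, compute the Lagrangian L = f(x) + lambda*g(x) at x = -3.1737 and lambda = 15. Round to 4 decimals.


Step 1: Evaluate f(x).
f(-3.1737) = 4*(-3.1737)^2 + 3*(-3.1737) + 13 = 43.7684
Step 2: Evaluate g(x).
g(-3.1737) = 5*-3.1737 - 4 = -19.8685
Step 3: Compute Lagrangian.
L = 43.7684 + 15*-19.8685 = -254.2591


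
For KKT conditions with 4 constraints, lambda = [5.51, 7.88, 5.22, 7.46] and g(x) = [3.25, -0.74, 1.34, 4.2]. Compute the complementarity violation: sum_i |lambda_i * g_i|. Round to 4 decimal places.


KKT complementary slackness check:
lambda_1 * g_1 = 5.51 * 3.25 = 17.9075
lambda_2 * g_2 = 7.88 * -0.74 = -5.8312
lambda_3 * g_3 = 5.22 * 1.34 = 6.9948
lambda_4 * g_4 = 7.46 * 4.2 = 31.332
Total violation = 17.9075 + 5.8312 + 6.9948 + 31.332 = 62.0655


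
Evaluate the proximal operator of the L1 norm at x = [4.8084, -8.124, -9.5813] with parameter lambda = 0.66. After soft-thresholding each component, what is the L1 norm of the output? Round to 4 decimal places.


Soft-thresholding with lambda = 0.66:
prox(4.8084) = sign(4.8084)*max(|4.8084| - 0.66, 0) = 4.1484
prox(-8.124) = sign(-8.124)*max(|-8.124| - 0.66, 0) = -7.464
prox(-9.5813) = sign(-9.5813)*max(|-9.5813| - 0.66, 0) = -8.9213
prox(x) = [4.1484, -7.464, -8.9213]
||prox(x)||_1 = 4.1484 + 7.464 + 8.9213 = 20.5337


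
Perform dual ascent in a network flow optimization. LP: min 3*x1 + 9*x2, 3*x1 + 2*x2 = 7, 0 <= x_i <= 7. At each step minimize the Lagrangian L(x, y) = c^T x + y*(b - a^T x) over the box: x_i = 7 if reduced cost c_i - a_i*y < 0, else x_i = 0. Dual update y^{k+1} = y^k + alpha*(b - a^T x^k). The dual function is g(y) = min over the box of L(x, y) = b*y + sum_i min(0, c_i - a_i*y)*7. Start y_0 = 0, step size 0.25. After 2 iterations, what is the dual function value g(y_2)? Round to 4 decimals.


Dual ascent for LP: min 3*x1 + 9*x2, 3*x1 + 2*x2 = 7, 0 <= x_i <= 7
Step 1: y^k = 0.0, reduced costs: (3.0, 9.0)
  x^k = (0.0, 0.0), subgradient = b - a^T x = 7.0
  y^{k+1} = 0.0 + 0.25*7.0 = 1.75
Step 2: y^k = 1.75, reduced costs: (-2.25, 5.5)
  x^k = (7.0, 0.0), subgradient = b - a^T x = -14.0
  y^{k+1} = 1.75 + 0.25*-14.0 = -1.75
Dual objective at y_2 = -1.75: reduced costs (8.25, 12.5), box minimizer x = (0.0, 0.0)
g(y_2) = b*y + (c1 - a1*y)*x1 + (c2 - a2*y)*x2 = 7*(-1.75) + 8.25*0.0 + 12.5*0.0 = -12.25 + 0.0 + 0.0 = -12.25


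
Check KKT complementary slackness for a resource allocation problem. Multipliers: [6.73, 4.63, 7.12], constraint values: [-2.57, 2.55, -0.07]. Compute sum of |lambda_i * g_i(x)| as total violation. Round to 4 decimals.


KKT complementary slackness check:
lambda_1 * g_1 = 6.73 * -2.57 = -17.2961
lambda_2 * g_2 = 4.63 * 2.55 = 11.8065
lambda_3 * g_3 = 7.12 * -0.07 = -0.4984
Total violation = 17.2961 + 11.8065 + 0.4984 = 29.601


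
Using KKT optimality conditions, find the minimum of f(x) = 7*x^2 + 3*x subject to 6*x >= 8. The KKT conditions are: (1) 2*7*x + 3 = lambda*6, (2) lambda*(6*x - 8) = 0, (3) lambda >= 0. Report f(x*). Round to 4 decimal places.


Step 1: Try lambda = 0 (constraint inactive).
x_unc = -3/(2*7) = -0.2143
Check: 6*-0.2143 = -1.2858 < 8 -- violated!
Step 2: Constraint must be active: 6*x = 8
x* = 8/6 = 4/3 = 1.3333 (rounded; the exact value 4/3 is used below)
lambda = (2*7*(4/3) + 3)/6 = 3.6111
Step 3: Compute optimal value.
f(x*) = 7*(4/3)^2 + 3*(4/3) = 16.4444


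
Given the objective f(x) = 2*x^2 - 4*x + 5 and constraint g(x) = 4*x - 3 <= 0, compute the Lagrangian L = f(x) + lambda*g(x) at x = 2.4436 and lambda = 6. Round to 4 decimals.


Step 1: Evaluate f(x).
f(2.4436) = 2*2.4436^2 - 4*2.4436 + 5 = 7.168
Step 2: Evaluate g(x).
g(2.4436) = 4*2.4436 - 3 = 6.7744
Step 3: Compute Lagrangian.
L = 7.168 + 6*6.7744 = 47.8144


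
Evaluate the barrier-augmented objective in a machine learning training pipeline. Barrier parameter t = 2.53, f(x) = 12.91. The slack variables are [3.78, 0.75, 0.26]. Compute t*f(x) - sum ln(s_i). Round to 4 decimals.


Step 1: Compute log-barrier.
ln values: [1.3297, -0.2877, -1.3471]
phi = -(1.3297 - 0.2877 - 1.3471) = 0.305
Step 2: Compute augmented objective.
t*f(x) = 2.53*12.91 = 32.6623
Total = 32.6623 + 0.305 = 32.9673


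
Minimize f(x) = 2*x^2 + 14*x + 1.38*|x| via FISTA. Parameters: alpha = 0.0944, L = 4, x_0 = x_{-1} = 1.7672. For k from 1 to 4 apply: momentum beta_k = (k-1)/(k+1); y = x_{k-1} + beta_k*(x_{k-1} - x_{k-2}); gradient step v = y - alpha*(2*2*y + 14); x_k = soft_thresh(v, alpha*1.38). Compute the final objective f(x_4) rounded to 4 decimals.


FISTA on f(x) = 2*x^2 + 14*x + 1.38*|x|
L = 4, alpha = 0.0944
Iteration 1: beta = 0.0, y = 1.7672 + 0.0*(1.7672 - 1.7672) = 1.7672
  grad(y) = 21.0688, v = y - alpha*grad = -0.2217
  prox(v) = soft_thresh(-0.2217, 0.1303) = -0.0914
Iteration 2: beta = 0.3333, y = -0.0914 + 0.3333*(-0.0914 - 1.7672) = -0.711
  grad(y) = 11.1561, v = y - alpha*grad = -1.7641
  prox(v) = soft_thresh(-1.7641, 0.1303) = -1.6338
Iteration 3: beta = 0.5, y = -1.6338 + 0.5*(-1.6338 + 0.0914) = -2.405
  grad(y) = 4.3799, v = y - alpha*grad = -2.8185
  prox(v) = soft_thresh(-2.8185, 0.1303) = -2.6882
Iteration 4: beta = 0.6, y = -2.6882 + 0.6*(-2.6882 + 1.6338) = -3.3209
  grad(y) = 0.7166, v = y - alpha*grad = -3.3885
  prox(v) = soft_thresh(-3.3885, 0.1303) = -3.2582
f(x_4) = 2*(-3.2582)^2 + 14*(-3.2582) + 1.38*|-3.2582| = -19.8867
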